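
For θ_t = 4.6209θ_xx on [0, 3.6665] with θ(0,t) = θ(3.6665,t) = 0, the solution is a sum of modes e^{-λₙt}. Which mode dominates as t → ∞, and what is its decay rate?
Eigenvalues: λₙ = 4.6209n²π²/3.6665².
First three modes:
  n=1: λ₁ = 4.6209π²/3.6665² ≈ 3.393
  n=2: λ₂ = 18.4836π²/3.6665² ≈ 13.57 (4× faster decay)
  n=3: λ₃ = 41.5881π²/3.6665² ≈ 30.533 (9× faster decay)
As t → ∞, higher modes decay exponentially faster. The n=1 mode dominates: θ ~ c₁ sin(πx/3.6665) e^{-λ₁t}.
Decay rate: λ₁ = 4.6209π²/3.6665² ≈ 3.393.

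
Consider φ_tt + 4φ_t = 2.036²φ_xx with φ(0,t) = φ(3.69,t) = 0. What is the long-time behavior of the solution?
As t → ∞, φ → 0. Damping (γ=4) dissipates energy; oscillations decay exponentially.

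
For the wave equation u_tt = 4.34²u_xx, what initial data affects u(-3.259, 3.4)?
Domain of dependence: [-18.015, 11.497]. Signals travel at speed 4.34, so data within |x - -3.259| ≤ 4.34·3.4 = 14.756 can reach the point.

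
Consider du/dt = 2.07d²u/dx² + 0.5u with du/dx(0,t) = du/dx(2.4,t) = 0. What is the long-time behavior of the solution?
As t → ∞, u grows unboundedly. With Neumann BCs the constant mode has diffusion eigenvalue 0, so any r > 0 makes it grow like e^(0.5t); solution grows exponentially.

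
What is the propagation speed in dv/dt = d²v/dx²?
Infinite. The heat equation is parabolic, not hyperbolic, so disturbances propagate instantly.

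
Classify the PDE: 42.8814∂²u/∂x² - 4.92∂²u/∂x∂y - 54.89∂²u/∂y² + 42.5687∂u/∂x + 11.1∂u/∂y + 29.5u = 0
A = 42.8814, B = -4.92, C = -54.89. Discriminant B² - 4AC = 9439.246584. Since 9439.246584 > 0, hyperbolic.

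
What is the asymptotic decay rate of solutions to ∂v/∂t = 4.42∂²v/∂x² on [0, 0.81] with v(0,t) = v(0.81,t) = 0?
Eigenvalues: λₙ = 4.42n²π²/0.81².
First three modes:
  n=1: λ₁ = 4.42π²/0.81² ≈ 66.489
  n=2: λ₂ = 17.68π²/0.81² ≈ 265.957 (4× faster decay)
  n=3: λ₃ = 39.78π²/0.81² ≈ 598.404 (9× faster decay)
As t → ∞, higher modes decay exponentially faster. The n=1 mode dominates: v ~ c₁ sin(πx/0.81) e^{-λ₁t}.
Decay rate: λ₁ = 4.42π²/0.81² ≈ 66.489.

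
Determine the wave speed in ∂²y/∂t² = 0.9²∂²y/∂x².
Speed = 0.9. Information travels along characteristics x = x₀ ± 0.9t.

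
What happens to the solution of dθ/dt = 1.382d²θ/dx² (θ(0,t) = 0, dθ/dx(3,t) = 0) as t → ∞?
θ → 0. Heat escapes through the Dirichlet boundary.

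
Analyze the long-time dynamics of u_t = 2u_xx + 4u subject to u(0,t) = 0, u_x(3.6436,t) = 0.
Long-time behavior: u grows unboundedly. Reaction dominates diffusion (r=4 > κπ²/(4L²)≈0.37); solution grows exponentially.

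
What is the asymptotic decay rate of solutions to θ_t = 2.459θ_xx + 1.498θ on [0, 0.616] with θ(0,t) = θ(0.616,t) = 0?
Eigenvalues: λₙ = 2.459n²π²/0.616² - 1.498.
First three modes:
  n=1: λ₁ = 2.459π²/0.616² - 1.498 ≈ 62.46
  n=2: λ₂ = 9.836π²/0.616² - 1.498 ≈ 254.335
  n=3: λ₃ = 22.131π²/0.616² - 1.498 ≈ 574.127
Since 2.459π²/0.616² ≈ 63.958 > 1.498, all λₙ > 0.
The n=1 mode decays slowest → dominates as t → ∞.
Asymptotic: θ ~ c₁ sin(πx/0.616) e^{-λ₁t} with decay rate λ₁ ≈ 62.46.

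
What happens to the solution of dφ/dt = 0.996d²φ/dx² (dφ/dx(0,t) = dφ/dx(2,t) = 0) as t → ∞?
φ → constant (steady state). Heat is conserved (no flux at boundaries); solution approaches the spatial average.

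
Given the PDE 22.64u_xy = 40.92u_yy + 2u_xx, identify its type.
Rewriting in standard form: -2u_xx + 22.64u_xy - 40.92u_yy = 0. The second-order coefficients are A = -2, B = 22.64, C = -40.92. Since B² - 4AC = 185.2096 > 0, this is a hyperbolic PDE.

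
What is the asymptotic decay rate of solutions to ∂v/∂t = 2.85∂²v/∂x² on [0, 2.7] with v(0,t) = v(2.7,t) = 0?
Eigenvalues: λₙ = 2.85n²π²/2.7².
First three modes:
  n=1: λ₁ = 2.85π²/2.7² ≈ 3.858
  n=2: λ₂ = 11.4π²/2.7² ≈ 15.434 (4× faster decay)
  n=3: λ₃ = 25.65π²/2.7² ≈ 34.726 (9× faster decay)
As t → ∞, higher modes decay exponentially faster. The n=1 mode dominates: v ~ c₁ sin(πx/2.7) e^{-λ₁t}.
Decay rate: λ₁ = 2.85π²/2.7² ≈ 3.858.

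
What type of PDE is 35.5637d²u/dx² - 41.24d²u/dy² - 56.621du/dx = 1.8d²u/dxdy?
Rewriting in standard form: 35.5637d²u/dx² - 1.8d²u/dxdy - 41.24d²u/dy² - 56.621du/dx = 0. With A = 35.5637, B = -1.8, C = -41.24, the discriminant is 5869.827952. This is a hyperbolic PDE.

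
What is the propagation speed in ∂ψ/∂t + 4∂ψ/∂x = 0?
Speed = 4. Information travels along x - 4t = const (rightward).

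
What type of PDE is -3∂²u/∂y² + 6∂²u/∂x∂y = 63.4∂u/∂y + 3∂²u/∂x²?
Rewriting in standard form: -3∂²u/∂x² + 6∂²u/∂x∂y - 3∂²u/∂y² - 63.4∂u/∂y = 0. With A = -3, B = 6, C = -3, the discriminant is 0. This is a parabolic PDE.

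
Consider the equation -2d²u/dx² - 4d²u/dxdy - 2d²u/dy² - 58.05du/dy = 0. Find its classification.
Parabolic. (A = -2, B = -4, C = -2 gives B² - 4AC = 0.)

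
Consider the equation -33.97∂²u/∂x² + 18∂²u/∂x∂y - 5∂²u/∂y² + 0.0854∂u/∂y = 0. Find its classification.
Elliptic. (A = -33.97, B = 18, C = -5 gives B² - 4AC = -355.4.)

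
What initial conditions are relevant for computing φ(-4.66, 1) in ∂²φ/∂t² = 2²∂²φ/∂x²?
Domain of dependence: [-6.66, -2.66]. Signals travel at speed 2, so data within |x - -4.66| ≤ 2·1 = 2 can reach the point.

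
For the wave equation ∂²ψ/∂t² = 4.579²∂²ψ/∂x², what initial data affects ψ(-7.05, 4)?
Domain of dependence: [-25.366, 11.266]. Signals travel at speed 4.579, so data within |x - -7.05| ≤ 4.579·4 = 18.316 can reach the point.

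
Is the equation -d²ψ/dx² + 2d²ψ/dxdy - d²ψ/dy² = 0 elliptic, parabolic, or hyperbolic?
Computing B² - 4AC with A = -1, B = 2, C = -1: discriminant = 0 (zero). Answer: parabolic.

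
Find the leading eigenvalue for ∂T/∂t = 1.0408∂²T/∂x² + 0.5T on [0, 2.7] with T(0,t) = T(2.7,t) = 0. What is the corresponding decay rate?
Eigenvalues: λₙ = 1.0408n²π²/2.7² - 0.5.
First three modes:
  n=1: λ₁ = 1.0408π²/2.7² - 0.5 ≈ 0.909
  n=2: λ₂ = 4.1632π²/2.7² - 0.5 ≈ 5.136
  n=3: λ₃ = 9.3672π²/2.7² - 0.5 ≈ 12.182
Since 1.0408π²/2.7² ≈ 1.409 > 0.5, all λₙ > 0.
The n=1 mode decays slowest → dominates as t → ∞.
Asymptotic: T ~ c₁ sin(πx/2.7) e^{-λ₁t} with decay rate λ₁ ≈ 0.909.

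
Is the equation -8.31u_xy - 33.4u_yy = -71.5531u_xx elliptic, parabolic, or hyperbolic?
Rewriting in standard form: 71.5531u_xx - 8.31u_xy - 33.4u_yy = 0. Computing B² - 4AC with A = 71.5531, B = -8.31, C = -33.4: discriminant = 9628.55026 (positive). Answer: hyperbolic.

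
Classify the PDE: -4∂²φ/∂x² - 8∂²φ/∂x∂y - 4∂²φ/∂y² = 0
A = -4, B = -8, C = -4. Discriminant B² - 4AC = 0. Since 0 = 0, parabolic.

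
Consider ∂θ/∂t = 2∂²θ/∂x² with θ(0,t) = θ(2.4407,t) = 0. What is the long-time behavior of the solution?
As t → ∞, θ → 0. Heat diffuses out through both boundaries.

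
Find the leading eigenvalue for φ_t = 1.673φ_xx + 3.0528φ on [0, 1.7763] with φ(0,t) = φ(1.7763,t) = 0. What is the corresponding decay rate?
Eigenvalues: λₙ = 1.673n²π²/1.7763² - 3.0528.
First three modes:
  n=1: λ₁ = 1.673π²/1.7763² - 3.0528 ≈ 2.18
  n=2: λ₂ = 6.692π²/1.7763² - 3.0528 ≈ 17.88
  n=3: λ₃ = 15.057π²/1.7763² - 3.0528 ≈ 44.046
Since 1.673π²/1.7763² ≈ 5.233 > 3.0528, all λₙ > 0.
The n=1 mode decays slowest → dominates as t → ∞.
Asymptotic: φ ~ c₁ sin(πx/1.7763) e^{-λ₁t} with decay rate λ₁ ≈ 2.18.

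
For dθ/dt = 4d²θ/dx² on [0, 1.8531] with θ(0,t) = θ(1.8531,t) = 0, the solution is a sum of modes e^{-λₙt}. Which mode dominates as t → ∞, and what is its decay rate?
Eigenvalues: λₙ = 4n²π²/1.8531².
First three modes:
  n=1: λ₁ = 4π²/1.8531² ≈ 11.496
  n=2: λ₂ = 16π²/1.8531² ≈ 45.986 (4× faster decay)
  n=3: λ₃ = 36π²/1.8531² ≈ 103.468 (9× faster decay)
As t → ∞, higher modes decay exponentially faster. The n=1 mode dominates: θ ~ c₁ sin(πx/1.8531) e^{-λ₁t}.
Decay rate: λ₁ = 4π²/1.8531² ≈ 11.496.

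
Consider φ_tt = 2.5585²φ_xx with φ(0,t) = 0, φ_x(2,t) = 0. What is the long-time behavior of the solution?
As t → ∞, φ oscillates (no decay). Energy is conserved; the solution oscillates indefinitely as standing waves.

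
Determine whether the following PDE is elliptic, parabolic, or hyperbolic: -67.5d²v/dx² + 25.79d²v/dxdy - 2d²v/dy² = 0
Coefficients: A = -67.5, B = 25.79, C = -2. B² - 4AC = 125.1241, which is positive, so the equation is hyperbolic.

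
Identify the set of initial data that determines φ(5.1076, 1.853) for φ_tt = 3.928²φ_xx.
Domain of dependence: [-2.170984, 12.386184]. Signals travel at speed 3.928, so data within |x - 5.1076| ≤ 3.928·1.853 = 7.278584 can reach the point.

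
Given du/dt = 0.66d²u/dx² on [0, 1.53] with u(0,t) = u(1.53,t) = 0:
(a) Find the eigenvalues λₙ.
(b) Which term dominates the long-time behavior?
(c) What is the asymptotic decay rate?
Eigenvalues: λₙ = 0.66n²π²/1.53².
First three modes:
  n=1: λ₁ = 0.66π²/1.53² ≈ 2.783
  n=2: λ₂ = 2.64π²/1.53² ≈ 11.131 (4× faster decay)
  n=3: λ₃ = 5.94π²/1.53² ≈ 25.044 (9× faster decay)
As t → ∞, higher modes decay exponentially faster. The n=1 mode dominates: u ~ c₁ sin(πx/1.53) e^{-λ₁t}.
Decay rate: λ₁ = 0.66π²/1.53² ≈ 2.783.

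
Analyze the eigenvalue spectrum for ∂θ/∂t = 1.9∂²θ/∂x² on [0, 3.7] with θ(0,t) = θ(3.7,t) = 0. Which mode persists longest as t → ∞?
Eigenvalues: λₙ = 1.9n²π²/3.7².
First three modes:
  n=1: λ₁ = 1.9π²/3.7² ≈ 1.37
  n=2: λ₂ = 7.6π²/3.7² ≈ 5.479 (4× faster decay)
  n=3: λ₃ = 17.1π²/3.7² ≈ 12.328 (9× faster decay)
As t → ∞, higher modes decay exponentially faster. The n=1 mode dominates: θ ~ c₁ sin(πx/3.7) e^{-λ₁t}.
Decay rate: λ₁ = 1.9π²/3.7² ≈ 1.37.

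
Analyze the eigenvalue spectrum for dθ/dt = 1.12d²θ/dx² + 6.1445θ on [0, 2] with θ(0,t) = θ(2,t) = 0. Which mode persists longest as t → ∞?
Eigenvalues: λₙ = 1.12n²π²/2² - 6.1445.
First three modes:
  n=1: λ₁ = 1.12π²/2² - 6.1445 ≈ -3.381
  n=2: λ₂ = 4.48π²/2² - 6.1445 ≈ 4.909
  n=3: λ₃ = 10.08π²/2² - 6.1445 ≈ 18.727
Since 1.12π²/2² ≈ 2.763 < 6.1445, λ₁ < 0.
The n=1 mode grows fastest (−λₙ is largest for n=1) → dominates.
Asymptotic: θ ~ c₁ sin(πx/2) e^{3.381t} (exponential growth at rate −λ₁ ≈ 3.381).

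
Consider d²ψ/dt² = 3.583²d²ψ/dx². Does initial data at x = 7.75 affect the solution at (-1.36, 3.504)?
Yes. The domain of dependence is [-13.914832, 11.194832], and 7.75 ∈ [-13.914832, 11.194832].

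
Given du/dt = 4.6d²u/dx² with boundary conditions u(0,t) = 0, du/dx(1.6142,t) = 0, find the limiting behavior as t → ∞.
u → 0. Heat escapes through the Dirichlet boundary.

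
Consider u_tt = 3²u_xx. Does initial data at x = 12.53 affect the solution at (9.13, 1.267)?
Yes. The domain of dependence is [5.329, 12.931], and 12.53 ∈ [5.329, 12.931].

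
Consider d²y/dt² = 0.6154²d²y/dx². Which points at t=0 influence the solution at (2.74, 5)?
Domain of dependence: [-0.337, 5.817]. Signals travel at speed 0.6154, so data within |x - 2.74| ≤ 0.6154·5 = 3.077 can reach the point.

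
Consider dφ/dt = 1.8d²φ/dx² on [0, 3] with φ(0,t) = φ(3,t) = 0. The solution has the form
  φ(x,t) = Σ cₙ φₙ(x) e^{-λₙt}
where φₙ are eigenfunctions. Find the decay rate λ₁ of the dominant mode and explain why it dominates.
Eigenvalues: λₙ = 1.8n²π²/3².
First three modes:
  n=1: λ₁ = 1.8π²/3² ≈ 1.974
  n=2: λ₂ = 7.2π²/3² ≈ 7.896 (4× faster decay)
  n=3: λ₃ = 16.2π²/3² ≈ 17.765 (9× faster decay)
As t → ∞, higher modes decay exponentially faster. The n=1 mode dominates: φ ~ c₁ sin(πx/3) e^{-λ₁t}.
Decay rate: λ₁ = 1.8π²/3² ≈ 1.974.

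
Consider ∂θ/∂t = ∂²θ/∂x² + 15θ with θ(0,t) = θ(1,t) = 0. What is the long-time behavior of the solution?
As t → ∞, θ grows unboundedly. Reaction dominates diffusion (r=15 > κπ²/L²≈9.87); solution grows exponentially.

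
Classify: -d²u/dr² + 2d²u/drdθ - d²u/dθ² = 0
Parabolic (discriminant = 0).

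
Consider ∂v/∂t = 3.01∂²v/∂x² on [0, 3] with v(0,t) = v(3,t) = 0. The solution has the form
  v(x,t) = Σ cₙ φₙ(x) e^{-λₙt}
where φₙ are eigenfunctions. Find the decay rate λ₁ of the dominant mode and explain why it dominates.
Eigenvalues: λₙ = 3.01n²π²/3².
First three modes:
  n=1: λ₁ = 3.01π²/3² ≈ 3.301
  n=2: λ₂ = 12.04π²/3² ≈ 13.203 (4× faster decay)
  n=3: λ₃ = 27.09π²/3² ≈ 29.708 (9× faster decay)
As t → ∞, higher modes decay exponentially faster. The n=1 mode dominates: v ~ c₁ sin(πx/3) e^{-λ₁t}.
Decay rate: λ₁ = 3.01π²/3² ≈ 3.301.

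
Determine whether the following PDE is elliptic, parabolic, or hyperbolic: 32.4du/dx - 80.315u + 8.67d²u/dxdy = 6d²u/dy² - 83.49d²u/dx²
Rewriting in standard form: 83.49d²u/dx² + 8.67d²u/dxdy - 6d²u/dy² + 32.4du/dx - 80.315u = 0. Coefficients: A = 83.49, B = 8.67, C = -6. B² - 4AC = 2078.9289, which is positive, so the equation is hyperbolic.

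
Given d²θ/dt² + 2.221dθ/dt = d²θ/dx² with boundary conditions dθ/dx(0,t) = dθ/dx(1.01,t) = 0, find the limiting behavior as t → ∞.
θ → constant (steady state). Damping (γ=2.221) dissipates the nonconstant modes; with Neumann BCs the spatial average obeys M''+γM'=0 and tends to a finite limit.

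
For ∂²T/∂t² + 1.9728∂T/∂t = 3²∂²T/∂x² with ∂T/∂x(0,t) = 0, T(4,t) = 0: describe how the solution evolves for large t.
T → 0. Damping (γ=1.9728) dissipates energy; oscillations decay exponentially.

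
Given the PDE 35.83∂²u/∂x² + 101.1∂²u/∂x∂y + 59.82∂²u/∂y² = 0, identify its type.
The second-order coefficients are A = 35.83, B = 101.1, C = 59.82. Since B² - 4AC = 1647.8076 > 0, this is a hyperbolic PDE.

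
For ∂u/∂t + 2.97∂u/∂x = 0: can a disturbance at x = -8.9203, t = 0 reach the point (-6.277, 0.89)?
Yes. The characteristic through (-6.277, 0.89) passes through x = -8.9203.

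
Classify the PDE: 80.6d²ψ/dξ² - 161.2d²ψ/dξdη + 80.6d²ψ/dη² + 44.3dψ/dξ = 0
A = 80.6, B = -161.2, C = 80.6. Discriminant B² - 4AC = 0. Since 0 = 0, parabolic.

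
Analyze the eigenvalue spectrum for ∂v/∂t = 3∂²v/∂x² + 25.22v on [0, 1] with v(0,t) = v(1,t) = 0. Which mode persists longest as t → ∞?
Eigenvalues: λₙ = 3n²π²/1² - 25.22.
First three modes:
  n=1: λ₁ = 3π² - 25.22 ≈ 4.389
  n=2: λ₂ = 12π² - 25.22 ≈ 93.215
  n=3: λ₃ = 27π² - 25.22 ≈ 241.259
Since 3π² ≈ 29.609 > 25.22, all λₙ > 0.
The n=1 mode decays slowest → dominates as t → ∞.
Asymptotic: v ~ c₁ sin(πx/1) e^{-λ₁t} with decay rate λ₁ ≈ 4.389.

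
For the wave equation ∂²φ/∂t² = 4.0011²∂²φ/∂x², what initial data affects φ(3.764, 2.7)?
Domain of dependence: [-7.03897, 14.56697]. Signals travel at speed 4.0011, so data within |x - 3.764| ≤ 4.0011·2.7 = 10.80297 can reach the point.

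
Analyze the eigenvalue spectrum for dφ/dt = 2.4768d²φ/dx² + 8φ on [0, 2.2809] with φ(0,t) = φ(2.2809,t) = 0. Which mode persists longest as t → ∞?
Eigenvalues: λₙ = 2.4768n²π²/2.2809² - 8.
First three modes:
  n=1: λ₁ = 2.4768π²/2.2809² - 8 ≈ -3.301
  n=2: λ₂ = 9.9072π²/2.2809² - 8 ≈ 10.795
  n=3: λ₃ = 22.2912π²/2.2809² - 8 ≈ 34.288
Since 2.4768π²/2.2809² ≈ 4.699 < 8, λ₁ < 0.
The n=1 mode grows fastest (−λₙ is largest for n=1) → dominates.
Asymptotic: φ ~ c₁ sin(πx/2.2809) e^{3.301t} (exponential growth at rate −λ₁ ≈ 3.301).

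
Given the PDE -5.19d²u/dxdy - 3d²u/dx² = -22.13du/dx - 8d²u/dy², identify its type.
Rewriting in standard form: -3d²u/dx² - 5.19d²u/dxdy + 8d²u/dy² + 22.13du/dx = 0. The second-order coefficients are A = -3, B = -5.19, C = 8. Since B² - 4AC = 122.9361 > 0, this is a hyperbolic PDE.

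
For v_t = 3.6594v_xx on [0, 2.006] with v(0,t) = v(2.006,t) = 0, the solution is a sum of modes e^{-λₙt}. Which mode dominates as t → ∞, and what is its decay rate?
Eigenvalues: λₙ = 3.6594n²π²/2.006².
First three modes:
  n=1: λ₁ = 3.6594π²/2.006² ≈ 8.975
  n=2: λ₂ = 14.6376π²/2.006² ≈ 35.901 (4× faster decay)
  n=3: λ₃ = 32.9346π²/2.006² ≈ 80.777 (9× faster decay)
As t → ∞, higher modes decay exponentially faster. The n=1 mode dominates: v ~ c₁ sin(πx/2.006) e^{-λ₁t}.
Decay rate: λ₁ = 3.6594π²/2.006² ≈ 8.975.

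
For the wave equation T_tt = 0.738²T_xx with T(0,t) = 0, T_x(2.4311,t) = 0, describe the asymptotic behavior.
T oscillates (no decay). Energy is conserved; the solution oscillates indefinitely as standing waves.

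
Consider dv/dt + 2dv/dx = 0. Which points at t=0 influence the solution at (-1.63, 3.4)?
A single point: x = -8.43. The characteristic through (-1.63, 3.4) is x - 2t = const, so x = -1.63 - 2·3.4 = -8.43.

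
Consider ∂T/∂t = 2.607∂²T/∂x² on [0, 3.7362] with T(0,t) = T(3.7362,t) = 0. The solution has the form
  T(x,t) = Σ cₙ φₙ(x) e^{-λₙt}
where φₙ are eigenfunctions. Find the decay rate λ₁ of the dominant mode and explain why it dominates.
Eigenvalues: λₙ = 2.607n²π²/3.7362².
First three modes:
  n=1: λ₁ = 2.607π²/3.7362² ≈ 1.843
  n=2: λ₂ = 10.428π²/3.7362² ≈ 7.373 (4× faster decay)
  n=3: λ₃ = 23.463π²/3.7362² ≈ 16.589 (9× faster decay)
As t → ∞, higher modes decay exponentially faster. The n=1 mode dominates: T ~ c₁ sin(πx/3.7362) e^{-λ₁t}.
Decay rate: λ₁ = 2.607π²/3.7362² ≈ 1.843.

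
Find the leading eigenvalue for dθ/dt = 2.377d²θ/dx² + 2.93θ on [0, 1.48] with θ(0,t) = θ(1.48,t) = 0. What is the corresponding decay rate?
Eigenvalues: λₙ = 2.377n²π²/1.48² - 2.93.
First three modes:
  n=1: λ₁ = 2.377π²/1.48² - 2.93 ≈ 7.78
  n=2: λ₂ = 9.508π²/1.48² - 2.93 ≈ 39.912
  n=3: λ₃ = 21.393π²/1.48² - 2.93 ≈ 93.464
Since 2.377π²/1.48² ≈ 10.71 > 2.93, all λₙ > 0.
The n=1 mode decays slowest → dominates as t → ∞.
Asymptotic: θ ~ c₁ sin(πx/1.48) e^{-λ₁t} with decay rate λ₁ ≈ 7.78.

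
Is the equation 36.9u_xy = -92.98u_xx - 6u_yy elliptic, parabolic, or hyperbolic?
Rewriting in standard form: 92.98u_xx + 36.9u_xy + 6u_yy = 0. Computing B² - 4AC with A = 92.98, B = 36.9, C = 6: discriminant = -869.91 (negative). Answer: elliptic.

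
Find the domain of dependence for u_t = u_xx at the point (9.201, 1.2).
The entire real line. The heat equation has infinite propagation speed: any initial disturbance instantly affects all points (though exponentially small far away).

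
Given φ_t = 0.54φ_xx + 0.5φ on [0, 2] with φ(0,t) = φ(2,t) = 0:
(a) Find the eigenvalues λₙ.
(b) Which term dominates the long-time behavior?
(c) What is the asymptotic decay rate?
Eigenvalues: λₙ = 0.54n²π²/2² - 0.5.
First three modes:
  n=1: λ₁ = 0.54π²/2² - 0.5 ≈ 0.832
  n=2: λ₂ = 2.16π²/2² - 0.5 ≈ 4.83
  n=3: λ₃ = 4.86π²/2² - 0.5 ≈ 11.492
Since 0.54π²/2² ≈ 1.332 > 0.5, all λₙ > 0.
The n=1 mode decays slowest → dominates as t → ∞.
Asymptotic: φ ~ c₁ sin(πx/2) e^{-λ₁t} with decay rate λ₁ ≈ 0.832.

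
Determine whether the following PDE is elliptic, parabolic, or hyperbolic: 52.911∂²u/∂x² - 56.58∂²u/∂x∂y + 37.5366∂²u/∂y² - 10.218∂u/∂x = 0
Coefficients: A = 52.911, B = -56.58, C = 37.5366. B² - 4AC = -4743.0997704, which is negative, so the equation is elliptic.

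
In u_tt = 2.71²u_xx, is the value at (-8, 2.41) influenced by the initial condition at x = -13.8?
Yes. The domain of dependence is [-14.5311, -1.4689], and -13.8 ∈ [-14.5311, -1.4689].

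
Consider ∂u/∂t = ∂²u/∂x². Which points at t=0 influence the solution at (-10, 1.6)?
The entire real line. The heat equation has infinite propagation speed: any initial disturbance instantly affects all points (though exponentially small far away).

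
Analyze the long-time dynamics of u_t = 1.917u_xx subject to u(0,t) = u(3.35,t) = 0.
Long-time behavior: u → 0. Heat diffuses out through both boundaries.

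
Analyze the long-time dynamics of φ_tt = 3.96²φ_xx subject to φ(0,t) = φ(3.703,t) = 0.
Long-time behavior: φ oscillates (no decay). Energy is conserved; the solution oscillates indefinitely as standing waves.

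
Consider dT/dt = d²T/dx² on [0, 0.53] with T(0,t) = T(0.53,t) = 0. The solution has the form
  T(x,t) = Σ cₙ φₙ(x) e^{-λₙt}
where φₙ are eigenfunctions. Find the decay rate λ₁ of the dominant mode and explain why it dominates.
Eigenvalues: λₙ = n²π²/0.53².
First three modes:
  n=1: λ₁ = π²/0.53² ≈ 35.136
  n=2: λ₂ = 4π²/0.53² ≈ 140.543 (4× faster decay)
  n=3: λ₃ = 9π²/0.53² ≈ 316.221 (9× faster decay)
As t → ∞, higher modes decay exponentially faster. The n=1 mode dominates: T ~ c₁ sin(πx/0.53) e^{-λ₁t}.
Decay rate: λ₁ = π²/0.53² ≈ 35.136.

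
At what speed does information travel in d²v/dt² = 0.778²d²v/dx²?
Speed = 0.778. Information travels along characteristics x = x₀ ± 0.778t.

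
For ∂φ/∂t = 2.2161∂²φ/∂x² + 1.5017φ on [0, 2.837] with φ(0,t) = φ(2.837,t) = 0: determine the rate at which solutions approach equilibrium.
Eigenvalues: λₙ = 2.2161n²π²/2.837² - 1.5017.
First three modes:
  n=1: λ₁ = 2.2161π²/2.837² - 1.5017 ≈ 1.216
  n=2: λ₂ = 8.8644π²/2.837² - 1.5017 ≈ 9.368
  n=3: λ₃ = 19.9449π²/2.837² - 1.5017 ≈ 22.956
Since 2.2161π²/2.837² ≈ 2.718 > 1.5017, all λₙ > 0.
The n=1 mode decays slowest → dominates as t → ∞.
Asymptotic: φ ~ c₁ sin(πx/2.837) e^{-λ₁t} with decay rate λ₁ ≈ 1.216.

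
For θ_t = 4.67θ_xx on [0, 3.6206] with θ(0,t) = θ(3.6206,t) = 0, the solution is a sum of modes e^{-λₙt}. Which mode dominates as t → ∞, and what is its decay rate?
Eigenvalues: λₙ = 4.67n²π²/3.6206².
First three modes:
  n=1: λ₁ = 4.67π²/3.6206² ≈ 3.516
  n=2: λ₂ = 18.68π²/3.6206² ≈ 14.064 (4× faster decay)
  n=3: λ₃ = 42.03π²/3.6206² ≈ 31.644 (9× faster decay)
As t → ∞, higher modes decay exponentially faster. The n=1 mode dominates: θ ~ c₁ sin(πx/3.6206) e^{-λ₁t}.
Decay rate: λ₁ = 4.67π²/3.6206² ≈ 3.516.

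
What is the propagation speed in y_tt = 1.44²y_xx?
Speed = 1.44. Information travels along characteristics x = x₀ ± 1.44t.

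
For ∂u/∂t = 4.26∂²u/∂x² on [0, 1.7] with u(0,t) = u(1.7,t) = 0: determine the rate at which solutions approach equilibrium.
Eigenvalues: λₙ = 4.26n²π²/1.7².
First three modes:
  n=1: λ₁ = 4.26π²/1.7² ≈ 14.548
  n=2: λ₂ = 17.04π²/1.7² ≈ 58.193 (4× faster decay)
  n=3: λ₃ = 38.34π²/1.7² ≈ 130.934 (9× faster decay)
As t → ∞, higher modes decay exponentially faster. The n=1 mode dominates: u ~ c₁ sin(πx/1.7) e^{-λ₁t}.
Decay rate: λ₁ = 4.26π²/1.7² ≈ 14.548.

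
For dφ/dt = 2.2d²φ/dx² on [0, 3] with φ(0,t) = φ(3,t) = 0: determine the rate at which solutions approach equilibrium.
Eigenvalues: λₙ = 2.2n²π²/3².
First three modes:
  n=1: λ₁ = 2.2π²/3² ≈ 2.413
  n=2: λ₂ = 8.8π²/3² ≈ 9.65 (4× faster decay)
  n=3: λ₃ = 19.8π²/3² ≈ 21.713 (9× faster decay)
As t → ∞, higher modes decay exponentially faster. The n=1 mode dominates: φ ~ c₁ sin(πx/3) e^{-λ₁t}.
Decay rate: λ₁ = 2.2π²/3² ≈ 2.413.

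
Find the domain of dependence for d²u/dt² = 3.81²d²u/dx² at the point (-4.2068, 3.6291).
Domain of dependence: [-18.033671, 9.620071]. Signals travel at speed 3.81, so data within |x - -4.2068| ≤ 3.81·3.6291 = 13.826871 can reach the point.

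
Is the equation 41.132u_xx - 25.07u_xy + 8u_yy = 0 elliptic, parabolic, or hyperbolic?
Computing B² - 4AC with A = 41.132, B = -25.07, C = 8: discriminant = -687.7191 (negative). Answer: elliptic.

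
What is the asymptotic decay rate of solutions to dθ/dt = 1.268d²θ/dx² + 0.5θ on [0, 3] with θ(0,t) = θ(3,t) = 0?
Eigenvalues: λₙ = 1.268n²π²/3² - 0.5.
First three modes:
  n=1: λ₁ = 1.268π²/3² - 0.5 ≈ 0.891
  n=2: λ₂ = 5.072π²/3² - 0.5 ≈ 5.062
  n=3: λ₃ = 11.412π²/3² - 0.5 ≈ 12.015
Since 1.268π²/3² ≈ 1.391 > 0.5, all λₙ > 0.
The n=1 mode decays slowest → dominates as t → ∞.
Asymptotic: θ ~ c₁ sin(πx/3) e^{-λ₁t} with decay rate λ₁ ≈ 0.891.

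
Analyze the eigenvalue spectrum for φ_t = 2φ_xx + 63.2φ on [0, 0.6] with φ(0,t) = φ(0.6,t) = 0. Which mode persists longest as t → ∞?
Eigenvalues: λₙ = 2n²π²/0.6² - 63.2.
First three modes:
  n=1: λ₁ = 2π²/0.6² - 63.2 ≈ -8.369
  n=2: λ₂ = 8π²/0.6² - 63.2 ≈ 156.125
  n=3: λ₃ = 18π²/0.6² - 63.2 ≈ 430.28
Since 2π²/0.6² ≈ 54.831 < 63.2, λ₁ < 0.
The n=1 mode grows fastest (−λₙ is largest for n=1) → dominates.
Asymptotic: φ ~ c₁ sin(πx/0.6) e^{8.369t} (exponential growth at rate −λ₁ ≈ 8.369).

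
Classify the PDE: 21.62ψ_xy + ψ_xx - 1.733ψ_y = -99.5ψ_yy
Rewriting in standard form: ψ_xx + 21.62ψ_xy + 99.5ψ_yy - 1.733ψ_y = 0. A = 1, B = 21.62, C = 99.5. Discriminant B² - 4AC = 69.4244. Since 69.4244 > 0, hyperbolic.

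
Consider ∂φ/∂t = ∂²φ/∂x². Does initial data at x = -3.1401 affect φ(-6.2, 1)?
Yes, for any finite x. The heat equation has infinite propagation speed, so all initial data affects all points at any t > 0.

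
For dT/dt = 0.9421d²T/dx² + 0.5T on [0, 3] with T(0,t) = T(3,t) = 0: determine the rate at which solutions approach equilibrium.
Eigenvalues: λₙ = 0.9421n²π²/3² - 0.5.
First three modes:
  n=1: λ₁ = 0.9421π²/3² - 0.5 ≈ 0.533
  n=2: λ₂ = 3.7684π²/3² - 0.5 ≈ 3.633
  n=3: λ₃ = 8.4789π²/3² - 0.5 ≈ 8.798
Since 0.9421π²/3² ≈ 1.033 > 0.5, all λₙ > 0.
The n=1 mode decays slowest → dominates as t → ∞.
Asymptotic: T ~ c₁ sin(πx/3) e^{-λ₁t} with decay rate λ₁ ≈ 0.533.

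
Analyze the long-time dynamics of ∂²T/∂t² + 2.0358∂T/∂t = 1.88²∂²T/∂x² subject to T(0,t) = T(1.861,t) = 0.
Long-time behavior: T → 0. Damping (γ=2.0358) dissipates energy; oscillations decay exponentially.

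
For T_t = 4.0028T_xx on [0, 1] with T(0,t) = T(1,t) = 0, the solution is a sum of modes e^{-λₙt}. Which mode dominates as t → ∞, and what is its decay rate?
Eigenvalues: λₙ = 4.0028n²π².
First three modes:
  n=1: λ₁ = 4.0028π² ≈ 39.506
  n=2: λ₂ = 16.0112π² ≈ 158.024 (4× faster decay)
  n=3: λ₃ = 36.0252π² ≈ 355.554 (9× faster decay)
As t → ∞, higher modes decay exponentially faster. The n=1 mode dominates: T ~ c₁ sin(πx) e^{-λ₁t}.
Decay rate: λ₁ = 4.0028π² ≈ 39.506.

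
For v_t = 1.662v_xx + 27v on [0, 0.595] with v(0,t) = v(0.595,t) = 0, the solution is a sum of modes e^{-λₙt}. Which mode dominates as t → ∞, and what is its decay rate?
Eigenvalues: λₙ = 1.662n²π²/0.595² - 27.
First three modes:
  n=1: λ₁ = 1.662π²/0.595² - 27 ≈ 19.334
  n=2: λ₂ = 6.648π²/0.595² - 27 ≈ 158.335
  n=3: λ₃ = 14.958π²/0.595² - 27 ≈ 390.003
Since 1.662π²/0.595² ≈ 46.334 > 27, all λₙ > 0.
The n=1 mode decays slowest → dominates as t → ∞.
Asymptotic: v ~ c₁ sin(πx/0.595) e^{-λ₁t} with decay rate λ₁ ≈ 19.334.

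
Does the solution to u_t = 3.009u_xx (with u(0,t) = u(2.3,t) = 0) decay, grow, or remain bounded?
u → 0. Heat diffuses out through both boundaries.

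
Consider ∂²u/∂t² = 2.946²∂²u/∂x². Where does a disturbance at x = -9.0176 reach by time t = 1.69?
Domain of influence: [-13.99634, -4.03886]. Data at x = -9.0176 spreads outward at speed 2.946.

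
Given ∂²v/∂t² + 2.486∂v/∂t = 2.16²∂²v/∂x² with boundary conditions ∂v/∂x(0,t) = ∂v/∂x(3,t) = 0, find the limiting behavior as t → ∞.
v → constant (steady state). Damping (γ=2.486) dissipates the nonconstant modes; with Neumann BCs the spatial average obeys M''+γM'=0 and tends to a finite limit.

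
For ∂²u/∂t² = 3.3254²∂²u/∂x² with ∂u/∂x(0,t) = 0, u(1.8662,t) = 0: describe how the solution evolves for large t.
u oscillates (no decay). Energy is conserved; the solution oscillates indefinitely as standing waves.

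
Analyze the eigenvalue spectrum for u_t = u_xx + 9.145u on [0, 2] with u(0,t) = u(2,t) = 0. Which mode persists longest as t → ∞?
Eigenvalues: λₙ = n²π²/2² - 9.145.
First three modes:
  n=1: λ₁ = π²/2² - 9.145 ≈ -6.678
  n=2: λ₂ = 4π²/2² - 9.145 ≈ 0.725
  n=3: λ₃ = 9π²/2² - 9.145 ≈ 13.062
Since π²/2² ≈ 2.467 < 9.145, λ₁ < 0.
The n=1 mode grows fastest (−λₙ is largest for n=1) → dominates.
Asymptotic: u ~ c₁ sin(πx/2) e^{6.678t} (exponential growth at rate −λ₁ ≈ 6.678).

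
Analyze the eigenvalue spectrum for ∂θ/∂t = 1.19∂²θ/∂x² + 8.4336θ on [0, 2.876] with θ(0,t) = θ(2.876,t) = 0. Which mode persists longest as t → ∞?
Eigenvalues: λₙ = 1.19n²π²/2.876² - 8.4336.
First three modes:
  n=1: λ₁ = 1.19π²/2.876² - 8.4336 ≈ -7.014
  n=2: λ₂ = 4.76π²/2.876² - 8.4336 ≈ -2.754
  n=3: λ₃ = 10.71π²/2.876² - 8.4336 ≈ 4.346
Since 1.19π²/2.876² ≈ 1.42 < 8.4336, λ₁ < 0.
The n=1 mode grows fastest (−λₙ is largest for n=1) → dominates.
Asymptotic: θ ~ c₁ sin(πx/2.876) e^{7.014t} (exponential growth at rate −λ₁ ≈ 7.014).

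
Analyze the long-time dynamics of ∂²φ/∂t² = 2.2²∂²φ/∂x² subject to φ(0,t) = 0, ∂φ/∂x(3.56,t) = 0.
Long-time behavior: φ oscillates (no decay). Energy is conserved; the solution oscillates indefinitely as standing waves.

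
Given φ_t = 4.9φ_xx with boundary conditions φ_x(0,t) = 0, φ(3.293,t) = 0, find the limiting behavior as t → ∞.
φ → 0. Heat escapes through the Dirichlet boundary.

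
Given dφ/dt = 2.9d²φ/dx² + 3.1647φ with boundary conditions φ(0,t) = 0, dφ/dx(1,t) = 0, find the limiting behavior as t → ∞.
φ → 0. Diffusion dominates reaction (r=3.1647 < κπ²/(4L²)≈7.16); solution decays.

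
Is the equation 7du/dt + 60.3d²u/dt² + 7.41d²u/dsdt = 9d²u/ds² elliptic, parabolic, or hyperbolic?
Rewriting in standard form: -9d²u/ds² + 7.41d²u/dsdt + 60.3d²u/dt² + 7du/dt = 0. Computing B² - 4AC with A = -9, B = 7.41, C = 60.3: discriminant = 2225.7081 (positive). Answer: hyperbolic.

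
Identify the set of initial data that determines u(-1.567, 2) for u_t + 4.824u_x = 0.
A single point: x = -11.215. The characteristic through (-1.567, 2) is x - 4.824t = const, so x = -1.567 - 4.824·2 = -11.215.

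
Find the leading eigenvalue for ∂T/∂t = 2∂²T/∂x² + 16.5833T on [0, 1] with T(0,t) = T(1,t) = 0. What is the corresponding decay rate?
Eigenvalues: λₙ = 2n²π²/1² - 16.5833.
First three modes:
  n=1: λ₁ = 2π² - 16.5833 ≈ 3.156
  n=2: λ₂ = 8π² - 16.5833 ≈ 62.374
  n=3: λ₃ = 18π² - 16.5833 ≈ 161.07
Since 2π² ≈ 19.739 > 16.5833, all λₙ > 0.
The n=1 mode decays slowest → dominates as t → ∞.
Asymptotic: T ~ c₁ sin(πx/1) e^{-λ₁t} with decay rate λ₁ ≈ 3.156.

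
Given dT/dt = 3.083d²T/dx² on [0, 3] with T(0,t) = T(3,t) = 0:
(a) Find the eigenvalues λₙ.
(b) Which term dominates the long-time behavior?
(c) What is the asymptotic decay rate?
Eigenvalues: λₙ = 3.083n²π²/3².
First three modes:
  n=1: λ₁ = 3.083π²/3² ≈ 3.381
  n=2: λ₂ = 12.332π²/3² ≈ 13.524 (4× faster decay)
  n=3: λ₃ = 27.747π²/3² ≈ 30.428 (9× faster decay)
As t → ∞, higher modes decay exponentially faster. The n=1 mode dominates: T ~ c₁ sin(πx/3) e^{-λ₁t}.
Decay rate: λ₁ = 3.083π²/3² ≈ 3.381.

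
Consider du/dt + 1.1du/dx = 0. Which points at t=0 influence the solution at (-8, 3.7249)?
A single point: x = -12.09739. The characteristic through (-8, 3.7249) is x - 1.1t = const, so x = -8 - 1.1·3.7249 = -12.09739.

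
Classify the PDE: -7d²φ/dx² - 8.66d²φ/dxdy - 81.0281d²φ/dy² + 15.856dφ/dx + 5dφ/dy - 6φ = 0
A = -7, B = -8.66, C = -81.0281. Discriminant B² - 4AC = -2193.7912. Since -2193.7912 < 0, elliptic.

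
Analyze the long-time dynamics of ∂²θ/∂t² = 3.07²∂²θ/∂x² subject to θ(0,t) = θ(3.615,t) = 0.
Long-time behavior: θ oscillates (no decay). Energy is conserved; the solution oscillates indefinitely as standing waves.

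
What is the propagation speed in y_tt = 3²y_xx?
Speed = 3. Information travels along characteristics x = x₀ ± 3t.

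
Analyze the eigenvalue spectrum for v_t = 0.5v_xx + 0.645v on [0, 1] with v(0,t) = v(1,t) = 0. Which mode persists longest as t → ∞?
Eigenvalues: λₙ = 0.5n²π²/1² - 0.645.
First three modes:
  n=1: λ₁ = 0.5π² - 0.645 ≈ 4.29
  n=2: λ₂ = 2π² - 0.645 ≈ 19.094
  n=3: λ₃ = 4.5π² - 0.645 ≈ 43.768
Since 0.5π² ≈ 4.935 > 0.645, all λₙ > 0.
The n=1 mode decays slowest → dominates as t → ∞.
Asymptotic: v ~ c₁ sin(πx/1) e^{-λ₁t} with decay rate λ₁ ≈ 4.29.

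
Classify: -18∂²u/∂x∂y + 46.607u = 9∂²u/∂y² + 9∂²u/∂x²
Rewriting in standard form: -9∂²u/∂x² - 18∂²u/∂x∂y - 9∂²u/∂y² + 46.607u = 0. Parabolic (discriminant = 0).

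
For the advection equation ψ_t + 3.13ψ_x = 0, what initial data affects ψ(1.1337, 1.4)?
A single point: x = -3.2483. The characteristic through (1.1337, 1.4) is x - 3.13t = const, so x = 1.1337 - 3.13·1.4 = -3.2483.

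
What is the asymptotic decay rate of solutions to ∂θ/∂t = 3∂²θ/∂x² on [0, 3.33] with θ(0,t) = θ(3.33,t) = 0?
Eigenvalues: λₙ = 3n²π²/3.33².
First three modes:
  n=1: λ₁ = 3π²/3.33² ≈ 2.67
  n=2: λ₂ = 12π²/3.33² ≈ 10.681 (4× faster decay)
  n=3: λ₃ = 27π²/3.33² ≈ 24.031 (9× faster decay)
As t → ∞, higher modes decay exponentially faster. The n=1 mode dominates: θ ~ c₁ sin(πx/3.33) e^{-λ₁t}.
Decay rate: λ₁ = 3π²/3.33² ≈ 2.67.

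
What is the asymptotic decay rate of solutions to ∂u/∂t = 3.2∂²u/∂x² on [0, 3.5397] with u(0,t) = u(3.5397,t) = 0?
Eigenvalues: λₙ = 3.2n²π²/3.5397².
First three modes:
  n=1: λ₁ = 3.2π²/3.5397² ≈ 2.521
  n=2: λ₂ = 12.8π²/3.5397² ≈ 10.083 (4× faster decay)
  n=3: λ₃ = 28.8π²/3.5397² ≈ 22.686 (9× faster decay)
As t → ∞, higher modes decay exponentially faster. The n=1 mode dominates: u ~ c₁ sin(πx/3.5397) e^{-λ₁t}.
Decay rate: λ₁ = 3.2π²/3.5397² ≈ 2.521.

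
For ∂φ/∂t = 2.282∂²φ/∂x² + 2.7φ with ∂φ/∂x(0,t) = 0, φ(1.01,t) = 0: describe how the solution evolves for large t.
φ → 0. Diffusion dominates reaction (r=2.7 < κπ²/(4L²)≈5.52); solution decays.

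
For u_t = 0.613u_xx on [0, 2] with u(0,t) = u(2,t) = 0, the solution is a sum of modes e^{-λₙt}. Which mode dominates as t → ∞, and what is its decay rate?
Eigenvalues: λₙ = 0.613n²π²/2².
First three modes:
  n=1: λ₁ = 0.613π²/2² ≈ 1.513
  n=2: λ₂ = 2.452π²/2² ≈ 6.05 (4× faster decay)
  n=3: λ₃ = 5.517π²/2² ≈ 13.613 (9× faster decay)
As t → ∞, higher modes decay exponentially faster. The n=1 mode dominates: u ~ c₁ sin(πx/2) e^{-λ₁t}.
Decay rate: λ₁ = 0.613π²/2² ≈ 1.513.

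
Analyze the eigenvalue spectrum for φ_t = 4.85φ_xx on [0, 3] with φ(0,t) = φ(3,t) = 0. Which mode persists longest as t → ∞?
Eigenvalues: λₙ = 4.85n²π²/3².
First three modes:
  n=1: λ₁ = 4.85π²/3² ≈ 5.319
  n=2: λ₂ = 19.4π²/3² ≈ 21.274 (4× faster decay)
  n=3: λ₃ = 43.65π²/3² ≈ 47.868 (9× faster decay)
As t → ∞, higher modes decay exponentially faster. The n=1 mode dominates: φ ~ c₁ sin(πx/3) e^{-λ₁t}.
Decay rate: λ₁ = 4.85π²/3² ≈ 5.319.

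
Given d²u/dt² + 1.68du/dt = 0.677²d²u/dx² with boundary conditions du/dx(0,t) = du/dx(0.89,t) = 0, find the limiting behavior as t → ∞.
u → constant (steady state). Damping (γ=1.68) dissipates the nonconstant modes; with Neumann BCs the spatial average obeys M''+γM'=0 and tends to a finite limit.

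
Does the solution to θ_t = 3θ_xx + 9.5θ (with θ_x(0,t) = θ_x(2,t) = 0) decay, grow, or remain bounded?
θ grows unboundedly. With Neumann BCs the constant mode has diffusion eigenvalue 0, so any r > 0 makes it grow like e^(9.5t); solution grows exponentially.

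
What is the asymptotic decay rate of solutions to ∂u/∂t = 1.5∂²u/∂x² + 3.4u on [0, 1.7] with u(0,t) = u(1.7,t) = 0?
Eigenvalues: λₙ = 1.5n²π²/1.7² - 3.4.
First three modes:
  n=1: λ₁ = 1.5π²/1.7² - 3.4 ≈ 1.723
  n=2: λ₂ = 6π²/1.7² - 3.4 ≈ 17.091
  n=3: λ₃ = 13.5π²/1.7² - 3.4 ≈ 42.704
Since 1.5π²/1.7² ≈ 5.123 > 3.4, all λₙ > 0.
The n=1 mode decays slowest → dominates as t → ∞.
Asymptotic: u ~ c₁ sin(πx/1.7) e^{-λ₁t} with decay rate λ₁ ≈ 1.723.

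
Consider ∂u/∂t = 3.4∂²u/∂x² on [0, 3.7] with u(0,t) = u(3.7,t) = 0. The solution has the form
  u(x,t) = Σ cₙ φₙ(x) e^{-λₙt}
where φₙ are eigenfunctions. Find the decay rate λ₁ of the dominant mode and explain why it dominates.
Eigenvalues: λₙ = 3.4n²π²/3.7².
First three modes:
  n=1: λ₁ = 3.4π²/3.7² ≈ 2.451
  n=2: λ₂ = 13.6π²/3.7² ≈ 9.805 (4× faster decay)
  n=3: λ₃ = 30.6π²/3.7² ≈ 22.061 (9× faster decay)
As t → ∞, higher modes decay exponentially faster. The n=1 mode dominates: u ~ c₁ sin(πx/3.7) e^{-λ₁t}.
Decay rate: λ₁ = 3.4π²/3.7² ≈ 2.451.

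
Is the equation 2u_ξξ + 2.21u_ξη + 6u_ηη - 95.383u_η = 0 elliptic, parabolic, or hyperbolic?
Computing B² - 4AC with A = 2, B = 2.21, C = 6: discriminant = -43.1159 (negative). Answer: elliptic.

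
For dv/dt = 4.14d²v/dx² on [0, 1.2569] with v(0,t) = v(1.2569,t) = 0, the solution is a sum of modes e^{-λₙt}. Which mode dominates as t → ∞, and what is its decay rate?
Eigenvalues: λₙ = 4.14n²π²/1.2569².
First three modes:
  n=1: λ₁ = 4.14π²/1.2569² ≈ 25.864
  n=2: λ₂ = 16.56π²/1.2569² ≈ 103.457 (4× faster decay)
  n=3: λ₃ = 37.26π²/1.2569² ≈ 232.778 (9× faster decay)
As t → ∞, higher modes decay exponentially faster. The n=1 mode dominates: v ~ c₁ sin(πx/1.2569) e^{-λ₁t}.
Decay rate: λ₁ = 4.14π²/1.2569² ≈ 25.864.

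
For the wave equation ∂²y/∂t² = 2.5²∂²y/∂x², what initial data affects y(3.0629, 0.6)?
Domain of dependence: [1.5629, 4.5629]. Signals travel at speed 2.5, so data within |x - 3.0629| ≤ 2.5·0.6 = 1.5 can reach the point.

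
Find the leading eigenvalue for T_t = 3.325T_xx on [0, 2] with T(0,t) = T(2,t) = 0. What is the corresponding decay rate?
Eigenvalues: λₙ = 3.325n²π²/2².
First three modes:
  n=1: λ₁ = 3.325π²/2² ≈ 8.204
  n=2: λ₂ = 13.3π²/2² ≈ 32.816 (4× faster decay)
  n=3: λ₃ = 29.925π²/2² ≈ 73.837 (9× faster decay)
As t → ∞, higher modes decay exponentially faster. The n=1 mode dominates: T ~ c₁ sin(πx/2) e^{-λ₁t}.
Decay rate: λ₁ = 3.325π²/2² ≈ 8.204.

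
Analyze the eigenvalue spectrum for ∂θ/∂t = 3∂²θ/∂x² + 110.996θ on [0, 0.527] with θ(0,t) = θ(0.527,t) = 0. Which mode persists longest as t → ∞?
Eigenvalues: λₙ = 3n²π²/0.527² - 110.996.
First three modes:
  n=1: λ₁ = 3π²/0.527² - 110.996 ≈ -4.386
  n=2: λ₂ = 12π²/0.527² - 110.996 ≈ 315.446
  n=3: λ₃ = 27π²/0.527² - 110.996 ≈ 848.498
Since 3π²/0.527² ≈ 106.61 < 110.996, λ₁ < 0.
The n=1 mode grows fastest (−λₙ is largest for n=1) → dominates.
Asymptotic: θ ~ c₁ sin(πx/0.527) e^{4.386t} (exponential growth at rate −λ₁ ≈ 4.386).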